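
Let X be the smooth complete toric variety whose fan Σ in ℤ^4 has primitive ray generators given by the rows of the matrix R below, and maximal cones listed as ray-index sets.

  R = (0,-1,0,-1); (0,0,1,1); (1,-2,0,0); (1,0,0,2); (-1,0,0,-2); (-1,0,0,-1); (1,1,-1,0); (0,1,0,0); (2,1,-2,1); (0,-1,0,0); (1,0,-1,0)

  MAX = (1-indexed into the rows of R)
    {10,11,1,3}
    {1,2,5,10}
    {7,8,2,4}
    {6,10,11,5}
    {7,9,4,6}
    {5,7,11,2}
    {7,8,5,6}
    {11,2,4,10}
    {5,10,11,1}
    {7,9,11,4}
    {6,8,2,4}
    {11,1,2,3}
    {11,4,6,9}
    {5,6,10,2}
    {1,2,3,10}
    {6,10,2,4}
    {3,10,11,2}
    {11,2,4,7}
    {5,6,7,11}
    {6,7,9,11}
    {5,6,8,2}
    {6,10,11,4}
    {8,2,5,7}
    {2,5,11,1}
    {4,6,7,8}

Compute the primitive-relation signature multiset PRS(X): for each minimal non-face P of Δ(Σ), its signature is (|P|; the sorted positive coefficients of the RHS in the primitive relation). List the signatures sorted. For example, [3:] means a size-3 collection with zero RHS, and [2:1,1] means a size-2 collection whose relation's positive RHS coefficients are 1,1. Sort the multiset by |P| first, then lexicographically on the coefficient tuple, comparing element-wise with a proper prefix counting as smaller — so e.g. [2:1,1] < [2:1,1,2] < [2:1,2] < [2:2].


Σ has 24 primitive collections:

  {4,5}:  v_{4} + v_{5} = 0  →  sig = [2:]
  {8,10}:  v_{8} + v_{10} = 0  →  sig = [2:]
  {7,10}:  v_{7} + v_{10} = v_{11}  →  sig = [2:1]
  {8,11}:  v_{8} + v_{11} = v_{7}  →  sig = [2:1]
  {1,6}:  v_{1} + v_{6} = v_{5} + v_{10}  →  sig = [2:1,1]
  {2,9}:  v_{2} + v_{9} = v_{4} + v_{7}  →  sig = [2:1,1]
  {3,6}:  v_{3} + v_{6} = v_{1} + v_{10}  →  sig = [2:1,1]
  {1,4}:  v_{1} + v_{4} = v_{2} + v_{10} + v_{11}  →  sig = [2:1,1,1]
  {1,8}:  v_{1} + v_{8} = v_{2} + v_{5} + v_{11}  →  sig = [2:1,1,1]
  {3,8}:  v_{3} + v_{8} = v_{1} + v_{2} + v_{11}  →  sig = [2:1,1,1]
  {5,9}:  v_{5} + v_{9} = v_{6} + v_{7} + v_{11}  →  sig = [2:1,1,1]
  {1,7}:  v_{1} + v_{7} = v_{2} + v_{5} + 2·v_{11}  →  sig = [2:1,1,2]
  {3,7}:  v_{3} + v_{7} = v_{1} + v_{2} + 2·v_{11}  →  sig = [2:1,1,2]
  {8,9}:  v_{8} + v_{9} = v_{4} + v_{6} + 2·v_{7}  →  sig = [2:1,1,2]
  {9,10}:  v_{9} + v_{10} = v_{4} + v_{6} + 2·v_{11}  →  sig = [2:1,1,2]
  {3,9}:  v_{3} + v_{9} = v_{2} + v_{10} + 3·v_{11}  →  sig = [2:1,1,3]
  {1,9}:  v_{1} + v_{9} = 2·v_{11}  →  sig = [2:2]
  {3,5}:  v_{3} + v_{5} = 2·v_{1}  →  sig = [2:2]
  {3,4}:  v_{3} + v_{4} = 2·v_{2} + 2·v_{10} + 2·v_{11}  →  sig = [2:2,2,2]
  {2,6,11}:  v_{2} + v_{6} + v_{11} = 0  →  sig = [3:]
  {2,6,7}:  v_{2} + v_{6} + v_{7} = v_{8}  →  sig = [3:1]
  {1,2,10,11}:  v_{1} + v_{2} + v_{10} + v_{11} = v_{3}  →  sig = [4:1]
  {2,5,10,11}:  v_{2} + v_{5} + v_{10} + v_{11} = v_{1}  →  sig = [4:1]
  {4,6,7,11}:  v_{4} + v_{6} + v_{7} + v_{11} = v_{9}  →  sig = [4:1]

Hence PRS(X_Σ) =
[[2:], [2:], [2:1], [2:1], [2:1,1], [2:1,1], [2:1,1], [2:1,1,1], [2:1,1,1], [2:1,1,1], [2:1,1,1], [2:1,1,2], [2:1,1,2], [2:1,1,2], [2:1,1,2], [2:1,1,3], [2:2], [2:2], [2:2,2,2], [3:], [3:1], [4:1], [4:1], [4:1]]


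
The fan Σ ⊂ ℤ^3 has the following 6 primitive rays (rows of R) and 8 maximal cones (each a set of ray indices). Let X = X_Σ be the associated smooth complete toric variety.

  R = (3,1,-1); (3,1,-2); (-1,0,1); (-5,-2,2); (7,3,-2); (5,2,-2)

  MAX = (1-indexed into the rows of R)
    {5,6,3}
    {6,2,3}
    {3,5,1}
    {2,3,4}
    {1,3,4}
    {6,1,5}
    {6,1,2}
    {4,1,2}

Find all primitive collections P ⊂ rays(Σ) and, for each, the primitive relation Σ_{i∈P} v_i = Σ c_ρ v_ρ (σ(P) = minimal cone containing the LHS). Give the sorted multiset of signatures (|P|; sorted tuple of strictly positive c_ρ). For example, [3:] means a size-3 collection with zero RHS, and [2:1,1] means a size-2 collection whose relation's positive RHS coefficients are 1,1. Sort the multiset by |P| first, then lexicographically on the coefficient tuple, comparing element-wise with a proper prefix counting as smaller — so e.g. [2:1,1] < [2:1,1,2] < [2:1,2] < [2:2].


Primitive collections (5):

  P = {4,6}:  v_{4} + v_{6} = 0  →  sig = [2:]
  P = {4,5}:  v_{4} + v_{5} = v_{1} + v_{3}  →  sig = [2:1,1]
  P = {2,5}:  v_{2} + v_{5} = 2·v_{6}  →  sig = [2:2]
  P = {1,2,3}:  v_{1} + v_{2} + v_{3} = v_{6}  →  sig = [3:1]
  P = {1,3,6}:  v_{1} + v_{3} + v_{6} = v_{5}  →  sig = [3:1]

so the primitive-relation signature multiset is
[[2:], [2:1,1], [2:2], [3:1], [3:1]]


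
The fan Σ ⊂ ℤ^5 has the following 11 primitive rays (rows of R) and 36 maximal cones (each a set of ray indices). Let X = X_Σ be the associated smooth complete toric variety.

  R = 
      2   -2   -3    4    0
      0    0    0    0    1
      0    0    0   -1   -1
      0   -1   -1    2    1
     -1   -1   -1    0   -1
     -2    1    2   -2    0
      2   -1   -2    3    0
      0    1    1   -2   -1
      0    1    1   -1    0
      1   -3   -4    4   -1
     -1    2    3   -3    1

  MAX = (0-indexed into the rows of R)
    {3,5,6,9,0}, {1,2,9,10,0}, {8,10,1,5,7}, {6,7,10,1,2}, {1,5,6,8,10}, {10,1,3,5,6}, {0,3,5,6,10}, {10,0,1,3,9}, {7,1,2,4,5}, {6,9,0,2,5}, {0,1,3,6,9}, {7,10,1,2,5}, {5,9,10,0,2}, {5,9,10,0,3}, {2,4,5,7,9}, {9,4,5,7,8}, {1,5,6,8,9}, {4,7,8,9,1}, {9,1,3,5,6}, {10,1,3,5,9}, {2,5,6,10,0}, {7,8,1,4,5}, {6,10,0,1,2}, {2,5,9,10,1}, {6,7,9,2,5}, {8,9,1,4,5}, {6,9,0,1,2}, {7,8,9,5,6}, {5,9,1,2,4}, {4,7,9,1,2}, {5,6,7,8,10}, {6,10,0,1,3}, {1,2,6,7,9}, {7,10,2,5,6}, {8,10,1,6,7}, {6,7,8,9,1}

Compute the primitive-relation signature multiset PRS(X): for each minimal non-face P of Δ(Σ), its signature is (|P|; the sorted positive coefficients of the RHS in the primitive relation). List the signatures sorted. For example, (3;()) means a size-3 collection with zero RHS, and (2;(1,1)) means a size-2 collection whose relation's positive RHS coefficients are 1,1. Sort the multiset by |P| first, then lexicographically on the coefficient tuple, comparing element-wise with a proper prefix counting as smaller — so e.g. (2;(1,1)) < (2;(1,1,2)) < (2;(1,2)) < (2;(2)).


Primitive collections (17):

  • {3,7}:  v_{3} + v_{7} = 0  ⟹  sig = (2;())
  • {0,4}:  v_{0} + v_{4} = v_{9}  ⟹  sig = (2;(1))
  • {0,8}:  v_{0} + v_{8} = v_{6}  ⟹  sig = (2;(1))
  • {2,8}:  v_{2} + v_{8} = v_{7}  ⟹  sig = (2;(1))
  • {0,7}:  v_{0} + v_{7} = v_{2} + v_{6}  ⟹  sig = (2;(1,1))
  • {2,3}:  v_{2} + v_{3} = v_{9} + v_{10}  ⟹  sig = (2;(1,1))
  • {4,6}:  v_{4} + v_{6} = v_{8} + v_{9}  ⟹  sig = (2;(1,1))
  • {3,4}:  v_{3} + v_{4} = v_{1} + v_{5} + v_{9}  ⟹  sig = (2;(1,1,1))
  • {3,8}:  v_{3} + v_{8} = v_{1} + v_{5} + v_{6}  ⟹  sig = (2;(1,1,1))
  • {4,10}:  v_{4} + v_{10} = v_{1} + v_{2} + v_{5}  ⟹  sig = (2;(1,1,1))
  • {8,9,10}:  v_{8} + v_{9} + v_{10} = 0  ⟹  sig = (3;())
  • {0,1,5}:  v_{0} + v_{1} + v_{5} = v_{3}  ⟹  sig = (3;(1))
  • {6,9,10}:  v_{6} + v_{9} + v_{10} = v_{0}  ⟹  sig = (3;(1))
  • {7,9,10}:  v_{7} + v_{9} + v_{10} = v_{2}  ⟹  sig = (3;(1))
  • {1,2,5,6}:  v_{1} + v_{2} + v_{5} + v_{6} = 0  ⟹  sig = (4;())
  • {1,5,6,7}:  v_{1} + v_{5} + v_{6} + v_{7} = v_{8}  ⟹  sig = (4;(1))
  • {1,5,7,9}:  v_{1} + v_{5} + v_{7} + v_{9} = v_{4}  ⟹  sig = (4;(1))

Sorted signature multiset PRS(X):
    (2;())
    (2;(1))
    (2;(1))
    (2;(1))
    (2;(1,1))
    (2;(1,1))
    (2;(1,1))
    (2;(1,1,1))
    (2;(1,1,1))
    (2;(1,1,1))
    (3;())
    (3;(1))
    (3;(1))
    (3;(1))
    (4;())
    (4;(1))
    (4;(1))


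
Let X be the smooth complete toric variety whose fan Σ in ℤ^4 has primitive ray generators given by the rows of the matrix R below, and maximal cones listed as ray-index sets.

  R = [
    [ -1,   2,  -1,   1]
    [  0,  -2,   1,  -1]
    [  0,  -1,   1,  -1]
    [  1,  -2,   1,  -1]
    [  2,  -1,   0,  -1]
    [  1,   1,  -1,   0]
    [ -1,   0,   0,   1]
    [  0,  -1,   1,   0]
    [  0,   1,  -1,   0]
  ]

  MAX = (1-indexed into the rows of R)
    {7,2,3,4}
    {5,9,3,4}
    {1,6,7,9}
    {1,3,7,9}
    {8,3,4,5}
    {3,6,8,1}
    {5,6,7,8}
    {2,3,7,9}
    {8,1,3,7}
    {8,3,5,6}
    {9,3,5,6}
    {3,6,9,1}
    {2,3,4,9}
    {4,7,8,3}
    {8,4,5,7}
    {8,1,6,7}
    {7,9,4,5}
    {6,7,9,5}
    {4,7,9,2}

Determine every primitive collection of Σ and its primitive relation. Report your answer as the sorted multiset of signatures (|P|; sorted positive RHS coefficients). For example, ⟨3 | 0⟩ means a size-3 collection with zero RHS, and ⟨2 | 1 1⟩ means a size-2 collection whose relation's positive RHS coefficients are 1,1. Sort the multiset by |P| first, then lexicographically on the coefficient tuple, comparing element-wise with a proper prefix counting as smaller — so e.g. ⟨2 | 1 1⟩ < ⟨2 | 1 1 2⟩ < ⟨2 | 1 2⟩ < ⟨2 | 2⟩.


The 11 primitive collections of Σ (r=9, n=4):

  P = {1,4}:  v_{1} + v_{4} = 0  ⇒ sig = ⟨2 | 0⟩
  P = {8,9}:  v_{8} + v_{9} = 0  ⇒ sig = ⟨2 | 0⟩
  P = {1,5}:  v_{1} + v_{5} = v_{6}  ⇒ sig = ⟨2 | 1⟩
  P = {4,6}:  v_{4} + v_{6} = v_{5}  ⇒ sig = ⟨2 | 1⟩
  P = {2,6}:  v_{2} + v_{6} = v_{4} + v_{9}  ⇒ sig = ⟨2 | 1 1⟩
  P = {1,2}:  v_{1} + v_{2} = v_{3} + v_{7} + v_{9}  ⇒ sig = ⟨2 | 1 1 1⟩
  P = {2,8}:  v_{2} + v_{8} = v_{3} + v_{4} + v_{7}  ⇒ sig = ⟨2 | 1 1 1⟩
  P = {2,5}:  v_{2} + v_{5} = 2·v_{4} + v_{9}  ⇒ sig = ⟨2 | 1 2⟩
  P = {3,6,7}:  v_{3} + v_{6} + v_{7} = 0  ⇒ sig = ⟨3 | 0⟩
  P = {3,5,7}:  v_{3} + v_{5} + v_{7} = v_{4}  ⇒ sig = ⟨3 | 1⟩
  P = {3,4,7,9}:  v_{3} + v_{4} + v_{7} + v_{9} = v_{2}  ⇒ sig = ⟨4 | 1⟩

Signatures (|P|; sorted positive RHS coefficients), sorted:
    |P|=2: 8 collections, coeffs (), (), (1), (1), (1,1), (1,1,1), (1,1,1), (1,2)
    |P|=3: 2 collections, coeffs (), (1)
    |P|=4: 1 collection, coeffs (1)


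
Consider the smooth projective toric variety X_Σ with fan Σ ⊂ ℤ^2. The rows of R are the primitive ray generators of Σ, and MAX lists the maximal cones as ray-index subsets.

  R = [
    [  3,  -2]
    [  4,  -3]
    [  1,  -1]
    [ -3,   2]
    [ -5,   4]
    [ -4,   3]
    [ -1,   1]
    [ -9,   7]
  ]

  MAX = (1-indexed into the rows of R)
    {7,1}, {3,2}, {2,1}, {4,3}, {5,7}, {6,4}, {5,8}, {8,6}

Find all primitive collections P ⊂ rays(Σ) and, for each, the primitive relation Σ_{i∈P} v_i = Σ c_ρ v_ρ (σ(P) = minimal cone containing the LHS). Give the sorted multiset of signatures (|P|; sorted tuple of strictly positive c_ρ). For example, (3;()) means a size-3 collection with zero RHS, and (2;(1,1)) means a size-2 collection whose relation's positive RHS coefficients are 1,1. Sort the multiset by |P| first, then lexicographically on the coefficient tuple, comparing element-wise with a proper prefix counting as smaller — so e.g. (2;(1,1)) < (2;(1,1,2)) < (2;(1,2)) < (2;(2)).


20 collections generate NE(X_Σ); each relation:

  • {1,4}:  v_{1} + v_{4} = 0  so sig = (2;())
  • {2,6}:  v_{2} + v_{6} = 0  so sig = (2;())
  • {3,7}:  v_{3} + v_{7} = 0  so sig = (2;())
  • {1,3}:  v_{1} + v_{3} = v_{2}  so sig = (2;(1))
  • {1,6}:  v_{1} + v_{6} = v_{7}  so sig = (2;(1))
  • {2,4}:  v_{2} + v_{4} = v_{3}  so sig = (2;(1))
  • {2,5}:  v_{2} + v_{5} = v_{7}  so sig = (2;(1))
  • {2,7}:  v_{2} + v_{7} = v_{1}  so sig = (2;(1))
  • {2,8}:  v_{2} + v_{8} = v_{5}  so sig = (2;(1))
  • {3,5}:  v_{3} + v_{5} = v_{6}  so sig = (2;(1))
  • {3,6}:  v_{3} + v_{6} = v_{4}  so sig = (2;(1))
  • {4,7}:  v_{4} + v_{7} = v_{6}  so sig = (2;(1))
  • {5,6}:  v_{5} + v_{6} = v_{8}  so sig = (2;(1))
  • {6,7}:  v_{6} + v_{7} = v_{5}  so sig = (2;(1))
  • {1,8}:  v_{1} + v_{8} = v_{5} + v_{7}  so sig = (2;(1,1))
  • {1,5}:  v_{1} + v_{5} = 2·v_{7}  so sig = (2;(2))
  • {3,8}:  v_{3} + v_{8} = 2·v_{6}  so sig = (2;(2))
  • {4,5}:  v_{4} + v_{5} = 2·v_{6}  so sig = (2;(2))
  • {7,8}:  v_{7} + v_{8} = 2·v_{5}  so sig = (2;(2))
  • {4,8}:  v_{4} + v_{8} = 3·v_{6}  so sig = (2;(3))

Signatures (|P|; sorted positive RHS coefficients), sorted:
[(2;()), (2;()), (2;()), (2;(1)), (2;(1)), (2;(1)), (2;(1)), (2;(1)), (2;(1)), (2;(1)), (2;(1)), (2;(1)), (2;(1)), (2;(1)), (2;(1,1)), (2;(2)), (2;(2)), (2;(2)), (2;(2)), (2;(3))]


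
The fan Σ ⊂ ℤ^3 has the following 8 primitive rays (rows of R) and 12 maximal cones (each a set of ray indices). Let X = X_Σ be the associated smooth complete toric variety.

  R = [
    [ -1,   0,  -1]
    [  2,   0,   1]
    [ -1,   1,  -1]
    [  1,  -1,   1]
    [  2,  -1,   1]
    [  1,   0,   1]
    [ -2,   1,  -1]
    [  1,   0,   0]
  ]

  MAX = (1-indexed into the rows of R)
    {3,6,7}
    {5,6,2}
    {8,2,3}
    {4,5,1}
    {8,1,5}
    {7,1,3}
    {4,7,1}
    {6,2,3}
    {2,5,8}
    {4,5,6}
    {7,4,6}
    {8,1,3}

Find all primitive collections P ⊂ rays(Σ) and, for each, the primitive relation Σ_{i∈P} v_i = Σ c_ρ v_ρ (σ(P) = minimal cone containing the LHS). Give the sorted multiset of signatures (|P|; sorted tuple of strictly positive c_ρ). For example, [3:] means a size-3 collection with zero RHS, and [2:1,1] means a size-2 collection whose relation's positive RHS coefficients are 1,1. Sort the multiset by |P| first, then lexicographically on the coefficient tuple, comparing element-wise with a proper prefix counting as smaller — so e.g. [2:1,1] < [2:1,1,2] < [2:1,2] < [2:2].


Δ(Σ) — 8 vertices, 10 min non-faces:

  {1,6}:  v_{1} + v_{6} = 0  ⇒ sig = [2:]
  {3,4}:  v_{3} + v_{4} = 0  ⇒ sig = [2:]
  {5,7}:  v_{5} + v_{7} = 0  ⇒ sig = [2:]
  {1,2}:  v_{1} + v_{2} = v_{8}  ⇒ sig = [2:1]
  {3,5}:  v_{3} + v_{5} = v_{8}  ⇒ sig = [2:1]
  {4,8}:  v_{4} + v_{8} = v_{5}  ⇒ sig = [2:1]
  {6,8}:  v_{6} + v_{8} = v_{2}  ⇒ sig = [2:1]
  {7,8}:  v_{7} + v_{8} = v_{3}  ⇒ sig = [2:1]
  {2,4}:  v_{2} + v_{4} = v_{5} + v_{6}  ⇒ sig = [2:1,1]
  {2,7}:  v_{2} + v_{7} = v_{3} + v_{6}  ⇒ sig = [2:1,1]

so the primitive-relation signature multiset is
    |P|=2: 10 collections, coeffs (), (), (), (1), (1), (1), (1), (1), (1,1), (1,1)


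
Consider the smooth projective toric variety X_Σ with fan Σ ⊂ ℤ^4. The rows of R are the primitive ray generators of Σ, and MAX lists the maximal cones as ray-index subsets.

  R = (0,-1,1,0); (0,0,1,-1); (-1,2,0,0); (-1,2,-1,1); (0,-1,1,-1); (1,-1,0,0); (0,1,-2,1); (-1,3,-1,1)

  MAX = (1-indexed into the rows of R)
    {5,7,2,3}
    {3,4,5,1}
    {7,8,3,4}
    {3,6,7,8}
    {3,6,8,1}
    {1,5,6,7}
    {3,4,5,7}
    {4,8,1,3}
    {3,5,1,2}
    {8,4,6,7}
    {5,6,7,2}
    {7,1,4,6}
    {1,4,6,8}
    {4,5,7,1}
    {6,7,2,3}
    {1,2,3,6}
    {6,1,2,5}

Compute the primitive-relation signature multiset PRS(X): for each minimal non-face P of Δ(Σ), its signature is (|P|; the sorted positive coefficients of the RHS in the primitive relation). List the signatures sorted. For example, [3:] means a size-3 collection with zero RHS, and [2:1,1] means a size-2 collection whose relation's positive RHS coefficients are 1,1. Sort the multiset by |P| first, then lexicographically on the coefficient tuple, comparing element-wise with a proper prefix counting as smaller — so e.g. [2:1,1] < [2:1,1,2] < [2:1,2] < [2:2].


Minimal non-faces — 9 found among 8 rays, 17 max cones:

  {2,4}:  v_{2} + v_{4} = v_{3}  →  sig = [2:1]
  {5,8}:  v_{5} + v_{8} = v_{3}  →  sig = [2:1]
  {2,8}:  v_{2} + v_{8} = 2·v_{3} + v_{6}  →  sig = [2:1,2]
  {1,2,7}:  v_{1} + v_{2} + v_{7} = 0  →  sig = [3:]
  {4,5,6}:  v_{4} + v_{5} + v_{6} = 0  →  sig = [3:]
  {1,3,7}:  v_{1} + v_{3} + v_{7} = v_{4}  →  sig = [3:1]
  {3,4,6}:  v_{3} + v_{4} + v_{6} = v_{8}  →  sig = [3:1]
  {3,5,6}:  v_{3} + v_{5} + v_{6} = v_{2}  →  sig = [3:1]
  {1,7,8}:  v_{1} + v_{7} + v_{8} = 2·v_{4} + v_{6}  →  sig = [3:1,2]

Sorted signature multiset PRS(X):
    [2:1]
    [2:1]
    [2:1,2]
    [3:]
    [3:]
    [3:1]
    [3:1]
    [3:1]
    [3:1,2]


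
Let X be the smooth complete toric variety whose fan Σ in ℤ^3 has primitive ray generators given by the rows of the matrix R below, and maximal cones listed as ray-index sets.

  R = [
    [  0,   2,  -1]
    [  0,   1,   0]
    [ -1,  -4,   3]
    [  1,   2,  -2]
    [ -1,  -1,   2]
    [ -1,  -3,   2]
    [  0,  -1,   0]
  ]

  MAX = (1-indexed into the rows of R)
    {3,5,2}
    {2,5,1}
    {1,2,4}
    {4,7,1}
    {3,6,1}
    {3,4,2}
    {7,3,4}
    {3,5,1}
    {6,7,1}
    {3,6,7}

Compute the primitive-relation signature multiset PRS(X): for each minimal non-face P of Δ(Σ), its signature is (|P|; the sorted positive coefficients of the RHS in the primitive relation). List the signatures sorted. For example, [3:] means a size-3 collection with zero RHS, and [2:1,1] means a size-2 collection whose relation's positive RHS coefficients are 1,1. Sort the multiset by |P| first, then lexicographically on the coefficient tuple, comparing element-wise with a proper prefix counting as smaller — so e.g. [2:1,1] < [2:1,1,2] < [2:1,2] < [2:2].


Δ(Σ) — 7 vertices, 9 min non-faces:

  • {2,7}:  v_{2} + v_{7} = 0  ⇒ sig = [2:]
  • {4,5}:  v_{4} + v_{5} = v_{2}  ⇒ sig = [2:1]
  • {4,6}:  v_{4} + v_{6} = v_{7}  ⇒ sig = [2:1]
  • {2,6}:  v_{2} + v_{6} = v_{1} + v_{3}  ⇒ sig = [2:1,1]
  • {5,7}:  v_{5} + v_{7} = v_{1} + v_{3}  ⇒ sig = [2:1,1]
  • {5,6}:  v_{5} + v_{6} = 2·v_{1} + 2·v_{3}  ⇒ sig = [2:2,2]
  • {1,3,4}:  v_{1} + v_{3} + v_{4} = 0  ⇒ sig = [3:]
  • {1,2,3}:  v_{1} + v_{2} + v_{3} = v_{5}  ⇒ sig = [3:1]
  • {1,3,7}:  v_{1} + v_{3} + v_{7} = v_{6}  ⇒ sig = [3:1]

Signatures (|P|; sorted positive RHS coefficients), sorted:
{ [2:],  [2:1] ×2,  [2:1,1] ×2,  [2:2,2],  [3:],  [3:1] ×2 }


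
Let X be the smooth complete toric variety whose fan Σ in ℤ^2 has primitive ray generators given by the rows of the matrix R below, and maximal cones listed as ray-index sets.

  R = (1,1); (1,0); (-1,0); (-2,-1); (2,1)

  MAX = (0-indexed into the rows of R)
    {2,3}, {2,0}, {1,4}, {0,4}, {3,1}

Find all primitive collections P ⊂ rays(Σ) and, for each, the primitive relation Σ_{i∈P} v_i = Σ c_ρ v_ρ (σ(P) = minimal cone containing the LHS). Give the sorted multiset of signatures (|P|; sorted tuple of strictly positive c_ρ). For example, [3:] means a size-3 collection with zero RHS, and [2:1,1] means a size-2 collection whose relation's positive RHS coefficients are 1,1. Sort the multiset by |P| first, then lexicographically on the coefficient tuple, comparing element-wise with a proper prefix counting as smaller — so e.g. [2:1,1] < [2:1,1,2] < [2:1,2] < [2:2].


Minimal non-faces — 5 found among 5 rays, 5 max cones:

  P={1,2}:  v_{1} + v_{2} = 0  so sig = [2:]
  P={3,4}:  v_{3} + v_{4} = 0  so sig = [2:]
  P={0,1}:  v_{0} + v_{1} = v_{4}  so sig = [2:1]
  P={0,3}:  v_{0} + v_{3} = v_{2}  so sig = [2:1]
  P={2,4}:  v_{2} + v_{4} = v_{0}  so sig = [2:1]

so the primitive-relation signature multiset is
    |P|=2: 5 collections, coeffs (), (), (1), (1), (1)


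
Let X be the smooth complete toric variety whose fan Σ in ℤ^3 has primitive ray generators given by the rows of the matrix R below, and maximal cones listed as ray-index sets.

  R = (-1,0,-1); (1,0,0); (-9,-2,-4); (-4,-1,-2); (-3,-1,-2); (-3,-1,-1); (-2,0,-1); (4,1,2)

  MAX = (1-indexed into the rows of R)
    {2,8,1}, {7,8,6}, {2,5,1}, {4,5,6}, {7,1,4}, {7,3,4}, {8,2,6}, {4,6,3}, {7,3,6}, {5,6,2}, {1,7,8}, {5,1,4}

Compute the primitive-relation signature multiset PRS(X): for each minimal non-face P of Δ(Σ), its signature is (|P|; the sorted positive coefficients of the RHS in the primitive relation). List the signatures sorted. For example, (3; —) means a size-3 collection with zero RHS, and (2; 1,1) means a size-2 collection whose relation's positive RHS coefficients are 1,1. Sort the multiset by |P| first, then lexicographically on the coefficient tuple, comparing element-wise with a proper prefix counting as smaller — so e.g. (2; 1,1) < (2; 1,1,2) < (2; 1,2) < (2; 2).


The 11 primitive collections of Σ (r=8, n=3):

  P = {4,8}:  v_{4} + v_{8} = 0 ; sig = (2; —)
  P = {1,6}:  v_{1} + v_{6} = v_{4} ; sig = (2; 1)
  P = {2,4}:  v_{2} + v_{4} = v_{5} ; sig = (2; 1)
  P = {2,7}:  v_{2} + v_{7} = v_{1} ; sig = (2; 1)
  P = {5,8}:  v_{5} + v_{8} = v_{2} ; sig = (2; 1)
  P = {3,8}:  v_{3} + v_{8} = v_{6} + v_{7} ; sig = (2; 1,1)
  P = {5,7}:  v_{5} + v_{7} = v_{1} + v_{4} ; sig = (2; 1,1)
  P = {1,3}:  v_{1} + v_{3} = 2·v_{4} + v_{7} ; sig = (2; 1,2)
  P = {2,3}:  v_{2} + v_{3} = 2·v_{4} ; sig = (2; 2)
  P = {3,5}:  v_{3} + v_{5} = 3·v_{4} ; sig = (2; 3)
  P = {4,6,7}:  v_{4} + v_{6} + v_{7} = v_{3} ; sig = (3; 1)

Sorted signature multiset PRS(X):
    |P|=2: 10 collections, coeffs (), (1), (1), (1), (1), (1,1), (1,1), (1,2), (2), (3)
    |P|=3: 1 collection, coeffs (1)


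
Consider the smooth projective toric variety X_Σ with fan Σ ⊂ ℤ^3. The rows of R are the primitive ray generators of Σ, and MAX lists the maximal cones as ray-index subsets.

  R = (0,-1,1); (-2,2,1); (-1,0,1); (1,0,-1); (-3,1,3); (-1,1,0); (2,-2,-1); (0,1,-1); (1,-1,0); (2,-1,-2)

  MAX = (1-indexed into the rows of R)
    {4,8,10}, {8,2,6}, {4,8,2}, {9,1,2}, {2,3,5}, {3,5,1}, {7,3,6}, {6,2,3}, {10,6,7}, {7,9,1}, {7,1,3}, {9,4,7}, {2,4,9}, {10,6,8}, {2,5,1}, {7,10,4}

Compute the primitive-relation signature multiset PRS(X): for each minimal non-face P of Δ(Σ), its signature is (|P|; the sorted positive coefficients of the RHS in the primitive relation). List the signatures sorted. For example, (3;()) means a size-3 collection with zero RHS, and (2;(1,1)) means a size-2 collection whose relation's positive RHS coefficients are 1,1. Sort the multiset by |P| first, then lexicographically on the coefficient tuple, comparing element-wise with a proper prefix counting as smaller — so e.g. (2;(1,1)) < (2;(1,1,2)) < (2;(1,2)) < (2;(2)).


Primitive collections (22):

  {1,8}:  v_{1} + v_{8} = 0 — sig = (2;())
  {2,7}:  v_{2} + v_{7} = 0 — sig = (2;())
  {3,4}:  v_{3} + v_{4} = 0 — sig = (2;())
  {6,9}:  v_{6} + v_{9} = 0 — sig = (2;())
  {1,4}:  v_{1} + v_{4} = v_{9} — sig = (2;(1))
  {1,6}:  v_{1} + v_{6} = v_{3} — sig = (2;(1))
  {1,10}:  v_{1} + v_{10} = v_{7} — sig = (2;(1))
  {2,10}:  v_{2} + v_{10} = v_{8} — sig = (2;(1))
  {3,8}:  v_{3} + v_{8} = v_{6} — sig = (2;(1))
  {3,9}:  v_{3} + v_{9} = v_{1} — sig = (2;(1))
  {4,6}:  v_{4} + v_{6} = v_{8} — sig = (2;(1))
  {5,10}:  v_{5} + v_{10} = v_{3} — sig = (2;(1))
  {7,8}:  v_{7} + v_{8} = v_{10} — sig = (2;(1))
  {8,9}:  v_{8} + v_{9} = v_{4} — sig = (2;(1))
  {3,10}:  v_{3} + v_{10} = v_{6} + v_{7} — sig = (2;(1,1))
  {4,5}:  v_{4} + v_{5} = v_{1} + v_{2} — sig = (2;(1,1))
  {5,7}:  v_{5} + v_{7} = v_{1} + v_{3} — sig = (2;(1,1))
  {5,8}:  v_{5} + v_{8} = v_{2} + v_{3} — sig = (2;(1,1))
  {9,10}:  v_{9} + v_{10} = v_{4} + v_{7} — sig = (2;(1,1))
  {5,6}:  v_{5} + v_{6} = v_{2} + 2·v_{3} — sig = (2;(1,2))
  {5,9}:  v_{5} + v_{9} = 2·v_{1} + v_{2} — sig = (2;(1,2))
  {1,2,3}:  v_{1} + v_{2} + v_{3} = v_{5} — sig = (3;(1))

Sorted signature multiset PRS(X):
    (2;())
    (2;())
    (2;())
    (2;())
    (2;(1))
    (2;(1))
    (2;(1))
    (2;(1))
    (2;(1))
    (2;(1))
    (2;(1))
    (2;(1))
    (2;(1))
    (2;(1))
    (2;(1,1))
    (2;(1,1))
    (2;(1,1))
    (2;(1,1))
    (2;(1,1))
    (2;(1,2))
    (2;(1,2))
    (3;(1))


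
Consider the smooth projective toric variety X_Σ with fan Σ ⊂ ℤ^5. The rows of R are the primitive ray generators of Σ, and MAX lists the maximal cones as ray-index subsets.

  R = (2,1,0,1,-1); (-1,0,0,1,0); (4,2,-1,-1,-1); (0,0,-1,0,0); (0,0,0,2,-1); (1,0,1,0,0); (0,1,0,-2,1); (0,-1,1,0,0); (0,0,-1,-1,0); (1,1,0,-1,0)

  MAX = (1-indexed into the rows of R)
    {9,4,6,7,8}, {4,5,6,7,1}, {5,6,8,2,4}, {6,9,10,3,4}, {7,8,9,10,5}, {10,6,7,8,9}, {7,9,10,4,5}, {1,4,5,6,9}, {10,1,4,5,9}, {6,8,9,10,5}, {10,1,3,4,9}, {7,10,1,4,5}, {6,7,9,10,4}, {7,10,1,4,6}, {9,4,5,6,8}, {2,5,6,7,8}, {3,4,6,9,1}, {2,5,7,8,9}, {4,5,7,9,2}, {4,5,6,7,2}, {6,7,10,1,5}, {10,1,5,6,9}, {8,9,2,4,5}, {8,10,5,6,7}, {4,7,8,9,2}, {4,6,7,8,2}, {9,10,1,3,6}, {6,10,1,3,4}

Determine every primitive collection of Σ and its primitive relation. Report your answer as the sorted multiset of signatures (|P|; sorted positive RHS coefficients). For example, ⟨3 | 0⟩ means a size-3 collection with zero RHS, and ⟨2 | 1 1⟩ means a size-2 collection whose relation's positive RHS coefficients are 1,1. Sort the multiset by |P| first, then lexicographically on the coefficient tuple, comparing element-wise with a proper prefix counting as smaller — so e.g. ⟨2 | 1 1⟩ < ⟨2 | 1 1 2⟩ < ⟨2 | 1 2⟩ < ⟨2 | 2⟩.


The 14 primitive collections of Σ (r=10, n=5):

  P = {2,10}:  v_{2} + v_{10} = v_{5} + v_{7}  ⇒ sig = ⟨2 | 1 1⟩
  P = {2,3}:  v_{2} + v_{3} = v_{1} + v_{4} + v_{10}  ⇒ sig = ⟨2 | 1 1 1⟩
  P = {1,2}:  v_{1} + v_{2} = v_{4} + 2·v_{5} + v_{6} + v_{7}  ⇒ sig = ⟨2 | 1 1 1 2⟩
  P = {1,8}:  v_{1} + v_{8} = v_{5} + 2·v_{6} + v_{9}  ⇒ sig = ⟨2 | 1 1 2⟩
  P = {3,5}:  v_{3} + v_{5} = 2·v_{1} + v_{9}  ⇒ sig = ⟨2 | 1 2⟩
  P = {3,8}:  v_{3} + v_{8} = v_{1} + 2·v_{6} + 2·v_{9}  ⇒ sig = ⟨2 | 1 2 2⟩
  P = {3,7}:  v_{3} + v_{7} = 2·v_{4} + v_{6} + 3·v_{10}  ⇒ sig = ⟨2 | 1 2 3⟩
  P = {2,6,9}:  v_{2} + v_{6} + v_{9} = 0  ⇒ sig = ⟨3 | 0⟩
  P = {4,8,10}:  v_{4} + v_{8} + v_{10} = v_{6} + v_{9}  ⇒ sig = ⟨3 | 1 1⟩
  P = {1,7,9}:  v_{1} + v_{7} + v_{9} = v_{4} + 2·v_{10}  ⇒ sig = ⟨3 | 1 2⟩
  P = {4,5,7,8}:  v_{4} + v_{5} + v_{7} + v_{8} = 0  ⇒ sig = ⟨4 | 0⟩
  P = {4,5,6,10}:  v_{4} + v_{5} + v_{6} + v_{10} = v_{1}  ⇒ sig = ⟨4 | 1⟩
  P = {5,6,7,9}:  v_{5} + v_{6} + v_{7} + v_{9} = v_{10}  ⇒ sig = ⟨4 | 1⟩
  P = {1,4,6,9,10}:  v_{1} + v_{4} + v_{6} + v_{9} + v_{10} = v_{3}  ⇒ sig = ⟨5 | 1⟩

Sorted signature multiset PRS(X):
[⟨2 | 1 1⟩, ⟨2 | 1 1 1⟩, ⟨2 | 1 1 1 2⟩, ⟨2 | 1 1 2⟩, ⟨2 | 1 2⟩, ⟨2 | 1 2 2⟩, ⟨2 | 1 2 3⟩, ⟨3 | 0⟩, ⟨3 | 1 1⟩, ⟨3 | 1 2⟩, ⟨4 | 0⟩, ⟨4 | 1⟩, ⟨4 | 1⟩, ⟨5 | 1⟩]


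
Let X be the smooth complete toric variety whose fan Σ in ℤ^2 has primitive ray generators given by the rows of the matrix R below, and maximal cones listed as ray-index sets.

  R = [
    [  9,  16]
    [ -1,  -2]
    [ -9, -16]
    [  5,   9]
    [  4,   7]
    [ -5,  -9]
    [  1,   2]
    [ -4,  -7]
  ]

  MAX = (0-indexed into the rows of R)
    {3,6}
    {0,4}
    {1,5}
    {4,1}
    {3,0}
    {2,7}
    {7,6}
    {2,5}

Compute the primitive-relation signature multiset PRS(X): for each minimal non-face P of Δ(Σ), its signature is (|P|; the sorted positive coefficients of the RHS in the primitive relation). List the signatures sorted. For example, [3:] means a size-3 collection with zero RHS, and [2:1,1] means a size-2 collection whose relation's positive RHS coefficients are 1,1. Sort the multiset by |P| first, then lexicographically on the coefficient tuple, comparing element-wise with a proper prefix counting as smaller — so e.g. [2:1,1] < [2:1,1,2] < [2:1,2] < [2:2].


The 20 primitive collections of Σ (r=8, n=2):

  {0,2}:  v_{0} + v_{2} = 0  →  sig = [2:]
  {1,6}:  v_{1} + v_{6} = 0  →  sig = [2:]
  {3,5}:  v_{3} + v_{5} = 0  →  sig = [2:]
  {4,7}:  v_{4} + v_{7} = 0  →  sig = [2:]
  {0,5}:  v_{0} + v_{5} = v_{4}  →  sig = [2:1]
  {0,7}:  v_{0} + v_{7} = v_{3}  →  sig = [2:1]
  {1,3}:  v_{1} + v_{3} = v_{4}  →  sig = [2:1]
  {1,7}:  v_{1} + v_{7} = v_{5}  →  sig = [2:1]
  {2,3}:  v_{2} + v_{3} = v_{7}  →  sig = [2:1]
  {2,4}:  v_{2} + v_{4} = v_{5}  →  sig = [2:1]
  {3,4}:  v_{3} + v_{4} = v_{0}  →  sig = [2:1]
  {3,7}:  v_{3} + v_{7} = v_{6}  →  sig = [2:1]
  {4,5}:  v_{4} + v_{5} = v_{1}  →  sig = [2:1]
  {4,6}:  v_{4} + v_{6} = v_{3}  →  sig = [2:1]
  {5,6}:  v_{5} + v_{6} = v_{7}  →  sig = [2:1]
  {5,7}:  v_{5} + v_{7} = v_{2}  →  sig = [2:1]
  {0,1}:  v_{0} + v_{1} = 2·v_{4}  →  sig = [2:2]
  {0,6}:  v_{0} + v_{6} = 2·v_{3}  →  sig = [2:2]
  {1,2}:  v_{1} + v_{2} = 2·v_{5}  →  sig = [2:2]
  {2,6}:  v_{2} + v_{6} = 2·v_{7}  →  sig = [2:2]

Hence PRS(X_Σ) =
{ [2:] ×4,  [2:1] ×12,  [2:2] ×4 }


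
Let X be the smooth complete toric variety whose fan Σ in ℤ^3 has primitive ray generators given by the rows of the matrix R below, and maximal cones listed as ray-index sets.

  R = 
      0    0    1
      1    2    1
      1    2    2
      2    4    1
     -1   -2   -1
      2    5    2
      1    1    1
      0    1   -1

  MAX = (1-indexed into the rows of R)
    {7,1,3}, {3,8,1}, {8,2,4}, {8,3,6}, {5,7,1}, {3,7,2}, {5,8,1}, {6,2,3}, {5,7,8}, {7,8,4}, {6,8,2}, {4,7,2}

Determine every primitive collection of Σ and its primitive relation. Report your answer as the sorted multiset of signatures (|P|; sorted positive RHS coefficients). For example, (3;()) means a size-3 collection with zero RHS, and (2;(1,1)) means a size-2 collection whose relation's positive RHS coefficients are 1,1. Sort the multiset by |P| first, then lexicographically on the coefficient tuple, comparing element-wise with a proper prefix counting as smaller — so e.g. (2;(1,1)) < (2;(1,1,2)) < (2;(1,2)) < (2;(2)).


|primitive collections| = 14. Relations:

  P={2,5}:  v_{2} + v_{5} = 0 — sig = (2;())
  P={1,2}:  v_{1} + v_{2} = v_{3} — sig = (2;(1))
  P={3,5}:  v_{3} + v_{5} = v_{1} — sig = (2;(1))
  P={4,5}:  v_{4} + v_{5} = v_{7} + v_{8} — sig = (2;(1,1))
  P={5,6}:  v_{5} + v_{6} = v_{3} + v_{8} — sig = (2;(1,1))
  P={1,6}:  v_{1} + v_{6} = 2·v_{3} + v_{8} — sig = (2;(1,2))
  P={4,6}:  v_{4} + v_{6} = 4·v_{2} + v_{8} — sig = (2;(1,4))
  P={1,4}:  v_{1} + v_{4} = 2·v_{2} — sig = (2;(2))
  P={3,4}:  v_{3} + v_{4} = 3·v_{2} — sig = (2;(3))
  P={6,7}:  v_{6} + v_{7} = 3·v_{2} — sig = (2;(3))
  P={1,7,8}:  v_{1} + v_{7} + v_{8} = v_{2} — sig = (3;(1))
  P={2,3,8}:  v_{2} + v_{3} + v_{8} = v_{6} — sig = (3;(1))
  P={2,7,8}:  v_{2} + v_{7} + v_{8} = v_{4} — sig = (3;(1))
  P={3,7,8}:  v_{3} + v_{7} + v_{8} = 2·v_{2} — sig = (3;(2))

Sorted signature multiset PRS(X):
    (2;())
    (2;(1))
    (2;(1))
    (2;(1,1))
    (2;(1,1))
    (2;(1,2))
    (2;(1,4))
    (2;(2))
    (2;(3))
    (2;(3))
    (3;(1))
    (3;(1))
    (3;(1))
    (3;(2))


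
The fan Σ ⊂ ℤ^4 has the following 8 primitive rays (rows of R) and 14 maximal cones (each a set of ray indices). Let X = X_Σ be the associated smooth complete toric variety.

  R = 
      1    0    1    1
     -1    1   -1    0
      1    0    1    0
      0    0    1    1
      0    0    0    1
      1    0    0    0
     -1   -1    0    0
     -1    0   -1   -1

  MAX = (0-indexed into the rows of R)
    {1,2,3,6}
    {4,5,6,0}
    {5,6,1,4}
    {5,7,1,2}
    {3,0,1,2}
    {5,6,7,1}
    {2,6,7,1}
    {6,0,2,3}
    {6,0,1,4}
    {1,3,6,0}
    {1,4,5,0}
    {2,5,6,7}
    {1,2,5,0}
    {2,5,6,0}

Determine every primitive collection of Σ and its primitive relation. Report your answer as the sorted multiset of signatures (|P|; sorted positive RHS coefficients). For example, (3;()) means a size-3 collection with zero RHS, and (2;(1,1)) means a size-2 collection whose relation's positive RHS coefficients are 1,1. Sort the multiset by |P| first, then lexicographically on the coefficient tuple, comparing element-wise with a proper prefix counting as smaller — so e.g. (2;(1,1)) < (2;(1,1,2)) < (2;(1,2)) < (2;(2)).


Σ has 9 primitive collections:

  P = {0,7}:  v_{0} + v_{7} = 0  ⇒ sig = (2;())
  P = {2,4}:  v_{2} + v_{4} = v_{0}  ⇒ sig = (2;(1))
  P = {3,5}:  v_{3} + v_{5} = v_{0}  ⇒ sig = (2;(1))
  P = {3,7}:  v_{3} + v_{7} = v_{1} + v_{2} + v_{6}  ⇒ sig = (2;(1,1,1))
  P = {4,7}:  v_{4} + v_{7} = v_{1} + v_{5} + v_{6}  ⇒ sig = (2;(1,1,1))
  P = {3,4}:  v_{3} + v_{4} = 2·v_{0} + v_{1} + v_{6}  ⇒ sig = (2;(1,1,2))
  P = {1,2,5,6}:  v_{1} + v_{2} + v_{5} + v_{6} = 0  ⇒ sig = (4;())
  P = {0,1,2,6}:  v_{0} + v_{1} + v_{2} + v_{6} = v_{3}  ⇒ sig = (4;(1))
  P = {0,1,5,6}:  v_{0} + v_{1} + v_{5} + v_{6} = v_{4}  ⇒ sig = (4;(1))

Sorted signature multiset PRS(X):
    (2;())
    (2;(1))
    (2;(1))
    (2;(1,1,1))
    (2;(1,1,1))
    (2;(1,1,2))
    (4;())
    (4;(1))
    (4;(1))


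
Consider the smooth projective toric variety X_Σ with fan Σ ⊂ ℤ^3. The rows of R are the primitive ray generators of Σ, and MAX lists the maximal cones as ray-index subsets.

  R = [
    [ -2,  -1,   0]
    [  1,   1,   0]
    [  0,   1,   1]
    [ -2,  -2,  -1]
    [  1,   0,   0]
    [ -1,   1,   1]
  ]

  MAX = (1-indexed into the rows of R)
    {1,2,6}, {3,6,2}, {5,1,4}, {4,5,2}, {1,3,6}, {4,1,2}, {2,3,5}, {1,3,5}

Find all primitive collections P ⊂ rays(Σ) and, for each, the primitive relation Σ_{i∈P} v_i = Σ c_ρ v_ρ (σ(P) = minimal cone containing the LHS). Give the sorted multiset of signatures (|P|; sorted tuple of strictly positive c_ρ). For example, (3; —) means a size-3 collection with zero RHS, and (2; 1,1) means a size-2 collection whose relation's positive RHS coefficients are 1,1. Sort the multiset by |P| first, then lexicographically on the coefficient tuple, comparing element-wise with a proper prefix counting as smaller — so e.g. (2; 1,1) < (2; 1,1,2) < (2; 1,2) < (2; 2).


5 collections generate NE(X_Σ); each relation:

  {3,4}:  v_{3} + v_{4} = v_{1} ; sig = (2; 1)
  {5,6}:  v_{5} + v_{6} = v_{3} ; sig = (2; 1)
  {4,6}:  v_{4} + v_{6} = 2·v_{1} + v_{2} ; sig = (2; 1,2)
  {1,2,5}:  v_{1} + v_{2} + v_{5} = 0 ; sig = (3; —)
  {1,2,3}:  v_{1} + v_{2} + v_{3} = v_{6} ; sig = (3; 1)

so the primitive-relation signature multiset is
    |P|=2: 3 collections, coeffs (1), (1), (1,2)
    |P|=3: 2 collections, coeffs (), (1)


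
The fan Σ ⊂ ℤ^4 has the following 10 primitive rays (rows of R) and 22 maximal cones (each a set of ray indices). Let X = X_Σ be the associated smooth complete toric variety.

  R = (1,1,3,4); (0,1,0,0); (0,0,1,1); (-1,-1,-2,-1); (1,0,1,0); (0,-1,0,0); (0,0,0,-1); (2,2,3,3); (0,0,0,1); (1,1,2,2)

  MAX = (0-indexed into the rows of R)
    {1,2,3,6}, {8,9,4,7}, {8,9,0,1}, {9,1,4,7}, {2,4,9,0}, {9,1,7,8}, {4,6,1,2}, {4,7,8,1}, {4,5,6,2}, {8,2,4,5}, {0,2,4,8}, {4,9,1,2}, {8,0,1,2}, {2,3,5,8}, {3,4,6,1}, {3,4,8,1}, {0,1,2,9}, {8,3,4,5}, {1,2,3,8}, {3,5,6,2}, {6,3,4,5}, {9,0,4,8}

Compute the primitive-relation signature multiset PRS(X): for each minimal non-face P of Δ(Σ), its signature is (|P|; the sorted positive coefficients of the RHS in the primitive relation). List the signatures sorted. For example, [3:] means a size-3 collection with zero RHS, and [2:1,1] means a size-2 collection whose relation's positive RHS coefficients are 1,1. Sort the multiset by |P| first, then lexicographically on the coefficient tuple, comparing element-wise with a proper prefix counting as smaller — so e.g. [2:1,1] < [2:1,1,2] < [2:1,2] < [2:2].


Minimal non-faces — 18 found among 10 rays, 22 max cones:

  {1,5}:  v_{1} + v_{5} = 0 ; sig = [2:]
  {6,8}:  v_{6} + v_{8} = 0 ; sig = [2:]
  {3,9}:  v_{3} + v_{9} = v_{8} ; sig = [2:1]
  {0,6}:  v_{0} + v_{6} = v_{2} + v_{9} ; sig = [2:1,1]
  {5,7}:  v_{5} + v_{7} = v_{4} + v_{8} + v_{9} ; sig = [2:1,1,1]
  {5,9}:  v_{5} + v_{9} = v_{2} + v_{4} + v_{8} ; sig = [2:1,1,1]
  {6,7}:  v_{6} + v_{7} = v_{1} + v_{4} + v_{9} ; sig = [2:1,1,1]
  {6,9}:  v_{6} + v_{9} = v_{1} + v_{2} + v_{4} ; sig = [2:1,1,1]
  {3,7}:  v_{3} + v_{7} = v_{1} + v_{4} + 2·v_{8} ; sig = [2:1,1,2]
  {0,3}:  v_{0} + v_{3} = v_{2} + 2·v_{8} ; sig = [2:1,2]
  {0,5}:  v_{0} + v_{5} = 2·v_{2} + v_{4} + 2·v_{8} ; sig = [2:1,2,2]
  {0,7}:  v_{0} + v_{7} = v_{8} + 3·v_{9} ; sig = [2:1,3]
  {2,7}:  v_{2} + v_{7} = 2·v_{9} ; sig = [2:2]
  {2,3,4}:  v_{2} + v_{3} + v_{4} = v_{5} ; sig = [3:1]
  {2,8,9}:  v_{2} + v_{8} + v_{9} = v_{0} ; sig = [3:1]
  {0,1,4}:  v_{0} + v_{1} + v_{4} = 2·v_{9} ; sig = [3:2]
  {1,2,4,8}:  v_{1} + v_{2} + v_{4} + v_{8} = v_{9} ; sig = [4:1]
  {1,4,8,9}:  v_{1} + v_{4} + v_{8} + v_{9} = v_{7} ; sig = [4:1]

Sorted signature multiset PRS(X):
{ [2:] ×2,  [2:1],  [2:1,1],  [2:1,1,1] ×4,  [2:1,1,2],  [2:1,2],  [2:1,2,2],  [2:1,3],  [2:2],  [3:1] ×2,  [3:2],  [4:1] ×2 }


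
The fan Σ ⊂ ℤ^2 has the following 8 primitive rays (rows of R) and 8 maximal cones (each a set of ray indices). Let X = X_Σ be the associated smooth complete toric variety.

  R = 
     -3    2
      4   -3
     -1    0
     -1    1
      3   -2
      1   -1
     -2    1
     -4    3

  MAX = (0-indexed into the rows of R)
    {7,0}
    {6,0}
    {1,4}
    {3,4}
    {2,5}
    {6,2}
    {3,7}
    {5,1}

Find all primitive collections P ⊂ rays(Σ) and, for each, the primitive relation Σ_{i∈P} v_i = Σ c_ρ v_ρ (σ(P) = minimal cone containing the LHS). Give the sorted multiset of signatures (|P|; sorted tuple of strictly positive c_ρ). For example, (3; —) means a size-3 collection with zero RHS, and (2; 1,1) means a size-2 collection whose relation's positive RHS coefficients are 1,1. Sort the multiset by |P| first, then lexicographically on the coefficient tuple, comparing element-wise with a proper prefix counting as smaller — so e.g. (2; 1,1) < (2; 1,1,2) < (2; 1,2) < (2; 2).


20 collections generate NE(X_Σ); each relation:

  P={0,4}:  v_{0} + v_{4} = 0 — sig = (2; —)
  P={1,7}:  v_{1} + v_{7} = 0 — sig = (2; —)
  P={3,5}:  v_{3} + v_{5} = 0 — sig = (2; —)
  P={0,1}:  v_{0} + v_{1} = v_{5} — sig = (2; 1)
  P={0,3}:  v_{0} + v_{3} = v_{7} — sig = (2; 1)
  P={0,5}:  v_{0} + v_{5} = v_{6} — sig = (2; 1)
  P={1,3}:  v_{1} + v_{3} = v_{4} — sig = (2; 1)
  P={2,3}:  v_{2} + v_{3} = v_{6} — sig = (2; 1)
  P={3,6}:  v_{3} + v_{6} = v_{0} — sig = (2; 1)
  P={4,5}:  v_{4} + v_{5} = v_{1} — sig = (2; 1)
  P={4,6}:  v_{4} + v_{6} = v_{5} — sig = (2; 1)
  P={4,7}:  v_{4} + v_{7} = v_{3} — sig = (2; 1)
  P={5,6}:  v_{5} + v_{6} = v_{2} — sig = (2; 1)
  P={5,7}:  v_{5} + v_{7} = v_{0} — sig = (2; 1)
  P={2,7}:  v_{2} + v_{7} = v_{0} + v_{6} — sig = (2; 1,1)
  P={0,2}:  v_{0} + v_{2} = 2·v_{6} — sig = (2; 2)
  P={1,6}:  v_{1} + v_{6} = 2·v_{5} — sig = (2; 2)
  P={2,4}:  v_{2} + v_{4} = 2·v_{5} — sig = (2; 2)
  P={6,7}:  v_{6} + v_{7} = 2·v_{0} — sig = (2; 2)
  P={1,2}:  v_{1} + v_{2} = 3·v_{5} — sig = (2; 3)

Hence PRS(X_Σ) =
{ (2; —) ×3,  (2; 1) ×11,  (2; 1,1),  (2; 2) ×4,  (2; 3) }


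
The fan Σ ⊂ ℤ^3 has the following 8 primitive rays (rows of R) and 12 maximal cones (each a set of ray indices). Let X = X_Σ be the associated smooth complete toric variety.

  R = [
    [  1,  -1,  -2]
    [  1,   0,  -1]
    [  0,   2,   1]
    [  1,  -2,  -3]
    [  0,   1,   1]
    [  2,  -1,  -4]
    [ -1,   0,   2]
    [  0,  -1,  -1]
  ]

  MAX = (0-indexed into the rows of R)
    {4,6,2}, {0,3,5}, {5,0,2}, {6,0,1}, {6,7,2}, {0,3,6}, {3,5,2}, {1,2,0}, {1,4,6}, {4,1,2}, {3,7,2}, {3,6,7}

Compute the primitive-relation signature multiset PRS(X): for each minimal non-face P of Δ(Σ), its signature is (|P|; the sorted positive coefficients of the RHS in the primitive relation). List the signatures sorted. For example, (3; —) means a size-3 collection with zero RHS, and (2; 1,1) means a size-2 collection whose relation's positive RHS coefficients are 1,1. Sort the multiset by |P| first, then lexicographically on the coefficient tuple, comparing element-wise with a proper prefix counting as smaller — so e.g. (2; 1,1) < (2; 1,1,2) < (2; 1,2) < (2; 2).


Σ has 14 primitive collections:

  {4,7}:  v_{4} + v_{7} = 0 ; sig = (2; —)
  {0,4}:  v_{0} + v_{4} = v_{1} ; sig = (2; 1)
  {0,7}:  v_{0} + v_{7} = v_{3} ; sig = (2; 1)
  {1,7}:  v_{1} + v_{7} = v_{0} ; sig = (2; 1)
  {3,4}:  v_{3} + v_{4} = v_{0} ; sig = (2; 1)
  {5,6}:  v_{5} + v_{6} = v_{0} ; sig = (2; 1)
  {4,5}:  v_{4} + v_{5} = 2·v_{0} + v_{2} ; sig = (2; 1,2)
  {5,7}:  v_{5} + v_{7} = v_{2} + 2·v_{3} ; sig = (2; 1,2)
  {1,5}:  v_{1} + v_{5} = 3·v_{0} + v_{2} ; sig = (2; 1,3)
  {1,3}:  v_{1} + v_{3} = 2·v_{0} ; sig = (2; 2)
  {2,3,6}:  v_{2} + v_{3} + v_{6} = 0 ; sig = (3; —)
  {0,2,3}:  v_{0} + v_{2} + v_{3} = v_{5} ; sig = (3; 1)
  {0,2,6}:  v_{0} + v_{2} + v_{6} = v_{4} ; sig = (3; 1)
  {1,2,6}:  v_{1} + v_{2} + v_{6} = 2·v_{4} ; sig = (3; 2)

so the primitive-relation signature multiset is
    |P|=2: 10 collections, coeffs (), (1), (1), (1), (1), (1), (1,2), (1,2), (1,3), (2)
    |P|=3: 4 collections, coeffs (), (1), (1), (2)


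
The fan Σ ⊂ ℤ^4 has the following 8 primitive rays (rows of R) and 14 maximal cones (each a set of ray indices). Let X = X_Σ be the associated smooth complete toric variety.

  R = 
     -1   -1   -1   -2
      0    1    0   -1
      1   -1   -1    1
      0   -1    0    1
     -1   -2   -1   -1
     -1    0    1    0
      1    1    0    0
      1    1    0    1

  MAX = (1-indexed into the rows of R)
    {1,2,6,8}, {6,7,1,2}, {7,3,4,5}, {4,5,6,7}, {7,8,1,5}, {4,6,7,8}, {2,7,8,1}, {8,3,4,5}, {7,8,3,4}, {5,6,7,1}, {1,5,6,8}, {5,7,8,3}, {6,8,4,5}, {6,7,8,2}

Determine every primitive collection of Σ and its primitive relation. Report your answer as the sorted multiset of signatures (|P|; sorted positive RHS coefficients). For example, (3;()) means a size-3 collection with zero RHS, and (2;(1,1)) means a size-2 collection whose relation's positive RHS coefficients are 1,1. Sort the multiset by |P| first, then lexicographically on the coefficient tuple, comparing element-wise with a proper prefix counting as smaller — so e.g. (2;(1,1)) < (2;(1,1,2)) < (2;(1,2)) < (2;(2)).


9 collections generate NE(X_Σ); each relation:

  {2,4}:  v_{2} + v_{4} = 0 ; sig = (2;())
  {1,4}:  v_{1} + v_{4} = v_{5} ; sig = (2;(1))
  {2,5}:  v_{2} + v_{5} = v_{1} ; sig = (2;(1))
  {3,6}:  v_{3} + v_{6} = v_{4} ; sig = (2;(1))
  {2,3}:  v_{2} + v_{3} = v_{5} + v_{7} + v_{8} ; sig = (2;(1,1,1))
  {1,3}:  v_{1} + v_{3} = 2·v_{5} + v_{7} + v_{8} ; sig = (2;(1,1,2))
  {5,6,7,8}:  v_{5} + v_{6} + v_{7} + v_{8} = 0 ; sig = (4;())
  {1,6,7,8}:  v_{1} + v_{6} + v_{7} + v_{8} = v_{2} ; sig = (4;(1))
  {4,5,7,8}:  v_{4} + v_{5} + v_{7} + v_{8} = v_{3} ; sig = (4;(1))

Sorted signature multiset PRS(X):
[(2;()), (2;(1)), (2;(1)), (2;(1)), (2;(1,1,1)), (2;(1,1,2)), (4;()), (4;(1)), (4;(1))]
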